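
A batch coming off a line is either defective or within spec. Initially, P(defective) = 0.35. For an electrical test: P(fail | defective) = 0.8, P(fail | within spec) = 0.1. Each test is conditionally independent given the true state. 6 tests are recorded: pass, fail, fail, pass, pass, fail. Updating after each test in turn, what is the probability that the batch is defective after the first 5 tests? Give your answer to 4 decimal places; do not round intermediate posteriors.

Each posterior becomes the prior for the next update.
After 'pass': P(defective) = 0.2·0.3500 / (0.2·0.3500 + 0.9·0.6500) ≈ 0.1069
After 'fail': P(defective) = 0.8·0.1069 / (0.8·0.1069 + 0.1·0.8931) ≈ 0.4891
After 'fail': P(defective) = 0.8·0.4891 / (0.8·0.4891 + 0.1·0.5109) ≈ 0.8845
After 'pass': P(defective) = 0.2·0.8845 / (0.2·0.8845 + 0.9·0.1155) ≈ 0.6299
After 'pass': P(defective) = 0.2·0.6299 / (0.2·0.6299 + 0.9·0.3701) ≈ 0.2744

0.2744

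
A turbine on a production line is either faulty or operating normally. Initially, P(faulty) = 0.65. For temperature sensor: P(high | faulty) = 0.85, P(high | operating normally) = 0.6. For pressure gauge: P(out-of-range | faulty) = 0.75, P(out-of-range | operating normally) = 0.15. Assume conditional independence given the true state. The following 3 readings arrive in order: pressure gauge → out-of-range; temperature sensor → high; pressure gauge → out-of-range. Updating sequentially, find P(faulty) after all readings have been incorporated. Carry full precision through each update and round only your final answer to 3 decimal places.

0.985

After pressure gauge='out-of-range': P(faulty) = 0.75·0.6500 / (0.75·0.6500 + 0.15·0.3500) ≈ 0.9028
After temperature sensor='high': P(faulty) = 0.85·0.9028 / (0.85·0.9028 + 0.6·0.0972) ≈ 0.9294
After pressure gauge='out-of-range': P(faulty) = 0.75·0.9294 / (0.75·0.9294 + 0.15·0.0706) ≈ 0.9850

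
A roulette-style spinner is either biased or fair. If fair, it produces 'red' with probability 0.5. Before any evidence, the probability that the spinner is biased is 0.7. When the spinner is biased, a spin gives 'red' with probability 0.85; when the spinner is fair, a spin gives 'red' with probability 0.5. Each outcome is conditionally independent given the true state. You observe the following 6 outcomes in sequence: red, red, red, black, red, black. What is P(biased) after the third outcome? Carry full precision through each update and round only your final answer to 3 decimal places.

0.920

After 'red': P(biased) = 0.85·0.7000 / (0.85·0.7000 + 0.5·0.3000) ≈ 0.7987
After 'red': P(biased) = 0.85·0.7987 / (0.85·0.7987 + 0.5·0.2013) ≈ 0.8709
After 'red': P(biased) = 0.85·0.8709 / (0.85·0.8709 + 0.5·0.1291) ≈ 0.9198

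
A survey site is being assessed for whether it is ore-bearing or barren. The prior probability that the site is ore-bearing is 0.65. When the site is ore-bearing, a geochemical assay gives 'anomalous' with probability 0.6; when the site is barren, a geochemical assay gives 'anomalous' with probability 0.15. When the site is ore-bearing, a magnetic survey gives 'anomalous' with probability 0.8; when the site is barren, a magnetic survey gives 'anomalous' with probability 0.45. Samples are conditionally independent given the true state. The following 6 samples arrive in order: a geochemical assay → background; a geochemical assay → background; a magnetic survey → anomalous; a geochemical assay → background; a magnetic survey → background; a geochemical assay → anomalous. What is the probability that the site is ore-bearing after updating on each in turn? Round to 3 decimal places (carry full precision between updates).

Each posterior becomes the prior for the next update.
After a geochemical assay='background': P(ore) = 0.4·0.6500 / (0.4·0.6500 + 0.85·0.3500) ≈ 0.4664
After a geochemical assay='background': P(ore) = 0.4·0.4664 / (0.4·0.4664 + 0.85·0.5336) ≈ 0.2914
After a magnetic survey='anomalous': P(ore) = 0.8·0.2914 / (0.8·0.2914 + 0.45·0.7086) ≈ 0.4223
After a geochemical assay='background': P(ore) = 0.4·0.4223 / (0.4·0.4223 + 0.85·0.5777) ≈ 0.2560
After a magnetic survey='background': P(ore) = 0.2·0.2560 / (0.2·0.2560 + 0.55·0.7440) ≈ 0.1112
After a geochemical assay='anomalous': P(ore) = 0.6·0.1112 / (0.6·0.1112 + 0.15·0.8888) ≈ 0.3335

0.334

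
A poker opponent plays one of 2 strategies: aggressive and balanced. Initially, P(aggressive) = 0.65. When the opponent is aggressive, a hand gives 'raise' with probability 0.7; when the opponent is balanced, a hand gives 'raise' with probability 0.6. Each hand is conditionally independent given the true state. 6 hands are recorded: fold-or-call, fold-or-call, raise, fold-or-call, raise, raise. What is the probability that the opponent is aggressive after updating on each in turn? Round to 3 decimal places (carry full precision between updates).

After 'fold-or-call': P(aggressive) = 0.3·0.6500 / (0.3·0.6500 + 0.4·0.3500) ≈ 0.5821
After 'fold-or-call': P(aggressive) = 0.3·0.5821 / (0.3·0.5821 + 0.4·0.4179) ≈ 0.5109
After 'raise': P(aggressive) = 0.7·0.5109 / (0.7·0.5109 + 0.6·0.4891) ≈ 0.5493
After 'fold-or-call': P(aggressive) = 0.3·0.5493 / (0.3·0.5493 + 0.4·0.4507) ≈ 0.4776
After 'raise': P(aggressive) = 0.7·0.4776 / (0.7·0.4776 + 0.6·0.5224) ≈ 0.5161
After 'raise': P(aggressive) = 0.7·0.5161 / (0.7·0.5161 + 0.6·0.4839) ≈ 0.5544

0.554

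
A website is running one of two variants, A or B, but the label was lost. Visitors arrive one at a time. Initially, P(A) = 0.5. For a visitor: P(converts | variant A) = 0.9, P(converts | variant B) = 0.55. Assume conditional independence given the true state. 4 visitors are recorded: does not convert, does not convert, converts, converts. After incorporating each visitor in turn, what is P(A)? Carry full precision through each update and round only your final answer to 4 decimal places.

After 'does not convert': P(A) = 0.1·0.5000 / (0.1·0.5000 + 0.45·0.5000) ≈ 0.1818
After 'does not convert': P(A) = 0.1·0.1818 / (0.1·0.1818 + 0.45·0.8182) ≈ 0.0471
After 'converts': P(A) = 0.9·0.0471 / (0.9·0.0471 + 0.55·0.9529) ≈ 0.0748
After 'converts': P(A) = 0.9·0.0748 / (0.9·0.0748 + 0.55·0.9252) ≈ 0.1168

0.1168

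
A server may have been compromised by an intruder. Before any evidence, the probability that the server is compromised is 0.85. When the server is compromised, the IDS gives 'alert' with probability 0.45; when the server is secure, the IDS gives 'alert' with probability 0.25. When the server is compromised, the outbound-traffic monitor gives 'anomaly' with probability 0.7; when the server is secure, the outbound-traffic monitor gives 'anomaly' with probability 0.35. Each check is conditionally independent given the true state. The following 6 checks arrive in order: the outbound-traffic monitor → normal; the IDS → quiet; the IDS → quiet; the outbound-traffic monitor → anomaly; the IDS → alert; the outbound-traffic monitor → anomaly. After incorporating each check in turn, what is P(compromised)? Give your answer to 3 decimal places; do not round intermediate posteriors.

After the outbound-traffic monitor='normal': P(compromised) = 0.3·0.8500 / (0.3·0.8500 + 0.65·0.1500) ≈ 0.7234
After the IDS='quiet': P(compromised) = 0.55·0.7234 / (0.55·0.7234 + 0.75·0.2766) ≈ 0.6573
After the IDS='quiet': P(compromised) = 0.55·0.6573 / (0.55·0.6573 + 0.75·0.3427) ≈ 0.5845
After the outbound-traffic monitor='anomaly': P(compromised) = 0.7·0.5845 / (0.7·0.5845 + 0.35·0.4155) ≈ 0.7377
After the IDS='alert': P(compromised) = 0.45·0.7377 / (0.45·0.7377 + 0.25·0.2623) ≈ 0.8351
After the outbound-traffic monitor='anomaly': P(compromised) = 0.7·0.8351 / (0.7·0.8351 + 0.35·0.1649) ≈ 0.9101

0.910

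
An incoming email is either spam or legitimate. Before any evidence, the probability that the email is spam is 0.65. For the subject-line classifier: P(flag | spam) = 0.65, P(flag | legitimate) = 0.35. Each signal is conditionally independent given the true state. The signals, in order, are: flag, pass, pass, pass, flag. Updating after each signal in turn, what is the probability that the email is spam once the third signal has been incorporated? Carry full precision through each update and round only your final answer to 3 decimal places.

After 'flag': P(spam) = 0.65·0.6500 / (0.65·0.6500 + 0.35·0.3500) ≈ 0.7752
After 'pass': P(spam) = 0.35·0.7752 / (0.35·0.7752 + 0.65·0.2248) ≈ 0.6500
After 'pass': P(spam) = 0.35·0.6500 / (0.35·0.6500 + 0.65·0.3500) ≈ 0.5000

0.500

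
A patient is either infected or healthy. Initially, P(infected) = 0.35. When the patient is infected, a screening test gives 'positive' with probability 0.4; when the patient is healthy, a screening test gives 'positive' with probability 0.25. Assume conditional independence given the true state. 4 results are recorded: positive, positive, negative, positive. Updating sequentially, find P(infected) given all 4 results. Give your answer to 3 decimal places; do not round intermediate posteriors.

After 'positive': P(infected) = 0.4·0.3500 / (0.4·0.3500 + 0.25·0.6500) ≈ 0.4628
After 'positive': P(infected) = 0.4·0.4628 / (0.4·0.4628 + 0.25·0.5372) ≈ 0.5796
After 'negative': P(infected) = 0.6·0.5796 / (0.6·0.5796 + 0.75·0.4204) ≈ 0.5244
After 'positive': P(infected) = 0.4·0.5244 / (0.4·0.5244 + 0.25·0.4756) ≈ 0.6383

0.638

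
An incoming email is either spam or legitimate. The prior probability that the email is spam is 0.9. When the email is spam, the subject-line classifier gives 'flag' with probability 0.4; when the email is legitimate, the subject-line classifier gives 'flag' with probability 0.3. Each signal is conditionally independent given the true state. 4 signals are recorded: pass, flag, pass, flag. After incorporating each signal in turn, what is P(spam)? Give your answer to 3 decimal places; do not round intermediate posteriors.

After 'pass': P(spam) = 0.6·0.9000 / (0.6·0.9000 + 0.7·0.1000) ≈ 0.8852
After 'flag': P(spam) = 0.4·0.8852 / (0.4·0.8852 + 0.3·0.1148) ≈ 0.9114
After 'pass': P(spam) = 0.6·0.9114 / (0.6·0.9114 + 0.7·0.0886) ≈ 0.8981
After 'flag': P(spam) = 0.4·0.8981 / (0.4·0.8981 + 0.3·0.1019) ≈ 0.9216

0.922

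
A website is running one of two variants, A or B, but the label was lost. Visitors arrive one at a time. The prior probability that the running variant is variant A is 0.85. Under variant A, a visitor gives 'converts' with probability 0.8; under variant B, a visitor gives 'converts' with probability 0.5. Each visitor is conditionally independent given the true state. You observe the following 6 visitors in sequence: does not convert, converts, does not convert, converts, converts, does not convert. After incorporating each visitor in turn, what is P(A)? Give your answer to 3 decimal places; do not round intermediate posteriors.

After 'does not convert': P(A) = 0.2·0.8500 / (0.2·0.8500 + 0.5·0.1500) ≈ 0.6939
After 'converts': P(A) = 0.8·0.6939 / (0.8·0.6939 + 0.5·0.3061) ≈ 0.7839
After 'does not convert': P(A) = 0.2·0.7839 / (0.2·0.7839 + 0.5·0.2161) ≈ 0.5919
After 'converts': P(A) = 0.8·0.5919 / (0.8·0.5919 + 0.5·0.4081) ≈ 0.6989
After 'converts': P(A) = 0.8·0.6989 / (0.8·0.6989 + 0.5·0.3011) ≈ 0.7879
After 'does not convert': P(A) = 0.2·0.7879 / (0.2·0.7879 + 0.5·0.2121) ≈ 0.5977

0.598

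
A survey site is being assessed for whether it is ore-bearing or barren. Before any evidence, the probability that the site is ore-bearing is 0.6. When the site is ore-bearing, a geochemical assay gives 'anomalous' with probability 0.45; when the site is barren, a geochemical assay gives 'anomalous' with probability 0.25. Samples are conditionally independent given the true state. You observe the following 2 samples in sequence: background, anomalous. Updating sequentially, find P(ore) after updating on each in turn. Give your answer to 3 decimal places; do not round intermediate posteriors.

Each posterior becomes the prior for the next update.
After 'background': P(ore) = 0.55·0.6000 / (0.55·0.6000 + 0.75·0.4000) ≈ 0.5238
After 'anomalous': P(ore) = 0.45·0.5238 / (0.45·0.5238 + 0.25·0.4762) ≈ 0.6644

0.664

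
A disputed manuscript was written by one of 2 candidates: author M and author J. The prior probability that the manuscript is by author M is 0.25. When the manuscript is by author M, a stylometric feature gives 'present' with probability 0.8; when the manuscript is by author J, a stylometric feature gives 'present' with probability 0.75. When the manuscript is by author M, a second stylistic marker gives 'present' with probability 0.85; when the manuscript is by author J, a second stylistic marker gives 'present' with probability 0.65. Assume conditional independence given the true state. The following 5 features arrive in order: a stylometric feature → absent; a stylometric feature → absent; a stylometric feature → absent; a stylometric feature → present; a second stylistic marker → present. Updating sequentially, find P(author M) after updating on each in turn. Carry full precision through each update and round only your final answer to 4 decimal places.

0.1923

After a stylometric feature='absent': P(author M) = 0.2·0.2500 / (0.2·0.2500 + 0.25·0.7500) ≈ 0.2105
After a stylometric feature='absent': P(author M) = 0.2·0.2105 / (0.2·0.2105 + 0.25·0.7895) ≈ 0.1758
After a stylometric feature='absent': P(author M) = 0.2·0.1758 / (0.2·0.1758 + 0.25·0.8242) ≈ 0.1458
After a stylometric feature='present': P(author M) = 0.8·0.1458 / (0.8·0.1458 + 0.75·0.8542) ≈ 0.1540
After a second stylistic marker='present': P(author M) = 0.85·0.1540 / (0.85·0.1540 + 0.65·0.8460) ≈ 0.1923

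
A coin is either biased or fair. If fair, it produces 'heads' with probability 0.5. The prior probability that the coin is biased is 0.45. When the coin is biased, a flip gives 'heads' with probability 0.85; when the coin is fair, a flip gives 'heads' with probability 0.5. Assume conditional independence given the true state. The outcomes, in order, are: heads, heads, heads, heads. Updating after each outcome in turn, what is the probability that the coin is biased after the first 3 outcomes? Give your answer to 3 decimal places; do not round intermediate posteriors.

0.801

After 'heads': P(biased) = 0.85·0.4500 / (0.85·0.4500 + 0.5·0.5500) ≈ 0.5817
After 'heads': P(biased) = 0.85·0.5817 / (0.85·0.5817 + 0.5·0.4183) ≈ 0.7028
After 'heads': P(biased) = 0.85·0.7028 / (0.85·0.7028 + 0.5·0.2972) ≈ 0.8008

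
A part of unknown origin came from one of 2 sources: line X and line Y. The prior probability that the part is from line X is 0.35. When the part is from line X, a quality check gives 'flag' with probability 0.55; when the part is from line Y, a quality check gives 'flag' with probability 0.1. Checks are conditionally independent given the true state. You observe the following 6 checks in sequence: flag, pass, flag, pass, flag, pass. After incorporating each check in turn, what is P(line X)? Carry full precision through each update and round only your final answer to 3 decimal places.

0.918

Apply Bayes' rule sequentially, carrying P(line X) forward.
After 'flag': P(line X) = 0.55·0.3500 / (0.55·0.3500 + 0.1·0.6500) ≈ 0.7476
After 'pass': P(line X) = 0.45·0.7476 / (0.45·0.7476 + 0.9·0.2524) ≈ 0.5969
After 'flag': P(line X) = 0.55·0.5969 / (0.55·0.5969 + 0.1·0.4031) ≈ 0.8906
After 'pass': P(line X) = 0.45·0.8906 / (0.45·0.8906 + 0.9·0.1094) ≈ 0.8028
After 'flag': P(line X) = 0.55·0.8028 / (0.55·0.8028 + 0.1·0.1972) ≈ 0.9573
After 'pass': P(line X) = 0.45·0.9573 / (0.45·0.9573 + 0.9·0.0427) ≈ 0.9180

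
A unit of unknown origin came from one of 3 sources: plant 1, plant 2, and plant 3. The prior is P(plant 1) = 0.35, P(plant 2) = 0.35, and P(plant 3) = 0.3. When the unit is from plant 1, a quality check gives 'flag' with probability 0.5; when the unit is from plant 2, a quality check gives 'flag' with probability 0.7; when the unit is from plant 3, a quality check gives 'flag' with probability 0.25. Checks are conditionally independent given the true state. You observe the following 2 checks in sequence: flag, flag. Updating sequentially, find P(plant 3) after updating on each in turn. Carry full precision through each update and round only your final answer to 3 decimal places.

After 'flag': normaliser = 0.5·0.3500 + 0.7·0.3500 + 0.25·0.3000; P(plant 1) ≈ 0.3535, P(plant 2) ≈ 0.4949, P(plant 3) ≈ 0.1515
After 'flag': normaliser = 0.5·0.3535 + 0.7·0.4949 + 0.25·0.1515; P(plant 1) ≈ 0.3150, P(plant 2) ≈ 0.6175, P(plant 3) ≈ 0.0675

0.068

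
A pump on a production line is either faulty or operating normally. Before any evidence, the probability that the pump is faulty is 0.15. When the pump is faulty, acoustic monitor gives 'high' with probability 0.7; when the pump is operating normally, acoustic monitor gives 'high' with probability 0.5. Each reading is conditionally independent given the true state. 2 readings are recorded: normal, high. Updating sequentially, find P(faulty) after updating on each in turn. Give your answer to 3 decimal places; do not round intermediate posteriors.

0.129

After 'normal': P(faulty) = 0.3·0.1500 / (0.3·0.1500 + 0.5·0.8500) ≈ 0.0957
After 'high': P(faulty) = 0.7·0.0957 / (0.7·0.0957 + 0.5·0.9043) ≈ 0.1291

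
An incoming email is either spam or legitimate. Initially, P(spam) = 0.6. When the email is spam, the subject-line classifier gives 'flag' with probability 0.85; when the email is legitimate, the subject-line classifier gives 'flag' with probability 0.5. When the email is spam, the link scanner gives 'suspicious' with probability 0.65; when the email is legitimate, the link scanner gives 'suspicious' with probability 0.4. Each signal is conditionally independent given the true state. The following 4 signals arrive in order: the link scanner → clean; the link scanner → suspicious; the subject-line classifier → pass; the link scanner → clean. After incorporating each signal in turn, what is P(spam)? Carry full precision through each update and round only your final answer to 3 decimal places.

Apply Bayes' rule sequentially, carrying P(spam) forward.
After the link scanner='clean': P(spam) = 0.35·0.6000 / (0.35·0.6000 + 0.6·0.4000) ≈ 0.4667
After the link scanner='suspicious': P(spam) = 0.65·0.4667 / (0.65·0.4667 + 0.4·0.5333) ≈ 0.5871
After the subject-line classifier='pass': P(spam) = 0.15·0.5871 / (0.15·0.5871 + 0.5·0.4129) ≈ 0.2990
After the link scanner='clean': P(spam) = 0.35·0.2990 / (0.35·0.2990 + 0.6·0.7010) ≈ 0.1992

0.199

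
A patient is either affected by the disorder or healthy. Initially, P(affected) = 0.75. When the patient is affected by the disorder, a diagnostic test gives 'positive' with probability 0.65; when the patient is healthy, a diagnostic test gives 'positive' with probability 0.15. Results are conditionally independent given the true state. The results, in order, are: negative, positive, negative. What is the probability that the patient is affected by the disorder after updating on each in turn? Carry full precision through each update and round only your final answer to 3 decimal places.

After 'negative': P(affected) = 0.35·0.7500 / (0.35·0.7500 + 0.85·0.2500) ≈ 0.5526
After 'positive': P(affected) = 0.65·0.5526 / (0.65·0.5526 + 0.15·0.4474) ≈ 0.8426
After 'negative': P(affected) = 0.35·0.8426 / (0.35·0.8426 + 0.85·0.1574) ≈ 0.6879

0.688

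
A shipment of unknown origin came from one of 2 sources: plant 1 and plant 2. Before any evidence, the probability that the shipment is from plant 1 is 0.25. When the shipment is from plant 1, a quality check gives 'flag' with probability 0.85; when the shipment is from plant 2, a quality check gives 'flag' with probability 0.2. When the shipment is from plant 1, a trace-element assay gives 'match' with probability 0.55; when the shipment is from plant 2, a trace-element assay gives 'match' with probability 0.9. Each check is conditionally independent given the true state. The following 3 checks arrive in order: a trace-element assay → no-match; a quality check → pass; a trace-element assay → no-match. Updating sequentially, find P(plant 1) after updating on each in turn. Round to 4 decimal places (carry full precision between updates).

After a trace-element assay='no-match': P(plant 1) = 0.45·0.2500 / (0.45·0.2500 + 0.1·0.7500) ≈ 0.6000
After a quality check='pass': P(plant 1) = 0.15·0.6000 / (0.15·0.6000 + 0.8·0.4000) ≈ 0.2195
After a trace-element assay='no-match': P(plant 1) = 0.45·0.2195 / (0.45·0.2195 + 0.1·0.7805) ≈ 0.5586

0.5586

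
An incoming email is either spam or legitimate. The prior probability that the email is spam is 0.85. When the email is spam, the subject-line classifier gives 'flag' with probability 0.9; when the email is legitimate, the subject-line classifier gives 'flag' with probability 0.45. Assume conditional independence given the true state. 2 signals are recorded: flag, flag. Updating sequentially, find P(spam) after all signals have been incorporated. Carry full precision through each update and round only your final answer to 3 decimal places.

After 'flag': P(spam) = 0.9·0.8500 / (0.9·0.8500 + 0.45·0.1500) ≈ 0.9189
After 'flag': P(spam) = 0.9·0.9189 / (0.9·0.9189 + 0.45·0.0811) ≈ 0.9577

0.958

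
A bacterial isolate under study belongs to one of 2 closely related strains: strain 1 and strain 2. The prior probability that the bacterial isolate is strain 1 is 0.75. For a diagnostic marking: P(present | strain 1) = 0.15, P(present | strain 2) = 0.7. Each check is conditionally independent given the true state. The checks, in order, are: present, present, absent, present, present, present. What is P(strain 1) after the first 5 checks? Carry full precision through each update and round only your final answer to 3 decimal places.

0.018

After 'present': P(strain 1) = 0.15·0.7500 / (0.15·0.7500 + 0.7·0.2500) ≈ 0.3913
After 'present': P(strain 1) = 0.15·0.3913 / (0.15·0.3913 + 0.7·0.6087) ≈ 0.1211
After 'absent': P(strain 1) = 0.85·0.1211 / (0.85·0.1211 + 0.3·0.8789) ≈ 0.2807
After 'present': P(strain 1) = 0.15·0.2807 / (0.15·0.2807 + 0.7·0.7193) ≈ 0.0772
After 'present': P(strain 1) = 0.15·0.0772 / (0.15·0.0772 + 0.7·0.9228) ≈ 0.0176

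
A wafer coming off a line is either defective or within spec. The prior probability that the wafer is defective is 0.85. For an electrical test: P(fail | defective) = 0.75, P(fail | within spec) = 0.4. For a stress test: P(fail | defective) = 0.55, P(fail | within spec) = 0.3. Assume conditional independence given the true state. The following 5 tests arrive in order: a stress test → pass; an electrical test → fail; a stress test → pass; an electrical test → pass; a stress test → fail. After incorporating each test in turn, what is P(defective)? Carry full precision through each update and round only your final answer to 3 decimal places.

Apply Bayes' rule sequentially, carrying P(defective) forward.
After a stress test='pass': P(defective) = 0.45·0.8500 / (0.45·0.8500 + 0.7·0.1500) ≈ 0.7846
After an electrical test='fail': P(defective) = 0.75·0.7846 / (0.75·0.7846 + 0.4·0.2154) ≈ 0.8723
After a stress test='pass': P(defective) = 0.45·0.8723 / (0.45·0.8723 + 0.7·0.1277) ≈ 0.8145
After an electrical test='pass': P(defective) = 0.25·0.8145 / (0.25·0.8145 + 0.6·0.1855) ≈ 0.6466
After a stress test='fail': P(defective) = 0.55·0.6466 / (0.55·0.6466 + 0.3·0.3534) ≈ 0.7703

0.770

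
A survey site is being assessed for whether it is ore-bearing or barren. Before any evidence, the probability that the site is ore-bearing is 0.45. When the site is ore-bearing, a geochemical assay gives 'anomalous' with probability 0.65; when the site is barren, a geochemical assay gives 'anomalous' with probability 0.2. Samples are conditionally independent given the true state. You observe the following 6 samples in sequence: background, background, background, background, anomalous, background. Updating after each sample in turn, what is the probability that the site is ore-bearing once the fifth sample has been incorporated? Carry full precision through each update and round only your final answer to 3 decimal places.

0.089

After 'background': P(ore) = 0.35·0.4500 / (0.35·0.4500 + 0.8·0.5500) ≈ 0.2636
After 'background': P(ore) = 0.35·0.2636 / (0.35·0.2636 + 0.8·0.7364) ≈ 0.1354
After 'background': P(ore) = 0.35·0.1354 / (0.35·0.1354 + 0.8·0.8646) ≈ 0.0641
After 'background': P(ore) = 0.35·0.0641 / (0.35·0.0641 + 0.8·0.9359) ≈ 0.0291
After 'anomalous': P(ore) = 0.65·0.0291 / (0.65·0.0291 + 0.2·0.9709) ≈ 0.0888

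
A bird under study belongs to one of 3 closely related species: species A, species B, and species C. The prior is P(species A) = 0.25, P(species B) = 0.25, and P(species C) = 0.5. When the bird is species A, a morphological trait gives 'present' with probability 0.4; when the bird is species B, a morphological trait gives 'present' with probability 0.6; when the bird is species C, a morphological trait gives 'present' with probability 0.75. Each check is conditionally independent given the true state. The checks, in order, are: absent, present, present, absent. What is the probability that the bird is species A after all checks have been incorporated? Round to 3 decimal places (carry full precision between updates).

0.310

After 'absent': normaliser = 0.6·0.2500 + 0.4·0.2500 + 0.25·0.5000; P(species A) ≈ 0.4000, P(species B) ≈ 0.2667, P(species C) ≈ 0.3333
After 'present': normaliser = 0.4·0.4000 + 0.6·0.2667 + 0.75·0.3333; P(species A) ≈ 0.2807, P(species B) ≈ 0.2807, P(species C) ≈ 0.4386
After 'present': normaliser = 0.4·0.2807 + 0.6·0.2807 + 0.75·0.4386; P(species A) ≈ 0.1842, P(species B) ≈ 0.2763, P(species C) ≈ 0.5396
After 'absent': normaliser = 0.6·0.1842 + 0.4·0.2763 + 0.25·0.5396; P(species A) ≈ 0.3105, P(species B) ≈ 0.3105, P(species C) ≈ 0.3790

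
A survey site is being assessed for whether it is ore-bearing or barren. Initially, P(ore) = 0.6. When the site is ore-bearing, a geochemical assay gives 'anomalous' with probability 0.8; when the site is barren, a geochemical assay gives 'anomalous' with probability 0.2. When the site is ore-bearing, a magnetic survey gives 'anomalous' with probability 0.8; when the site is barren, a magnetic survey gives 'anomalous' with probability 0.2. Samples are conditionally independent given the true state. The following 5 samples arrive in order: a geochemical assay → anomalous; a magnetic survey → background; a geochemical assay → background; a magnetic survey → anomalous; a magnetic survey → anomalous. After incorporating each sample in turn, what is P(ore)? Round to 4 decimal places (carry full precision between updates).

After a geochemical assay='anomalous': P(ore) = 0.8·0.6000 / (0.8·0.6000 + 0.2·0.4000) ≈ 0.8571
After a magnetic survey='background': P(ore) = 0.2·0.8571 / (0.2·0.8571 + 0.8·0.1429) ≈ 0.6000
After a geochemical assay='background': P(ore) = 0.2·0.6000 / (0.2·0.6000 + 0.8·0.4000) ≈ 0.2727
After a magnetic survey='anomalous': P(ore) = 0.8·0.2727 / (0.8·0.2727 + 0.2·0.7273) ≈ 0.6000
After a magnetic survey='anomalous': P(ore) = 0.8·0.6000 / (0.8·0.6000 + 0.2·0.4000) ≈ 0.8571

0.8571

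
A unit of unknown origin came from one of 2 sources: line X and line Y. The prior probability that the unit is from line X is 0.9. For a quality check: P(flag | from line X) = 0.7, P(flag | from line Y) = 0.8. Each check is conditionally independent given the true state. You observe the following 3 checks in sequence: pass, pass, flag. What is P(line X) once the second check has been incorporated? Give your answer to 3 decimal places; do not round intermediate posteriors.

0.953

After 'pass': P(line X) = 0.3·0.9000 / (0.3·0.9000 + 0.2·0.1000) ≈ 0.9310
After 'pass': P(line X) = 0.3·0.9310 / (0.3·0.9310 + 0.2·0.0690) ≈ 0.9529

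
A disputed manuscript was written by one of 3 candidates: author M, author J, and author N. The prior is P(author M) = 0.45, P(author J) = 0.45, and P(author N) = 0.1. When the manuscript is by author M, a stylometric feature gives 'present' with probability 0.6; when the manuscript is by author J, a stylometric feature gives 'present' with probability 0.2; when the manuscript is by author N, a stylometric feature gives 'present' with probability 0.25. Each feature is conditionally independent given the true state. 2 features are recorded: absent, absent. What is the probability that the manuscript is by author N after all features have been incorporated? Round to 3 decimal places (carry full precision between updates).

After 'absent': normaliser = 0.4·0.4500 + 0.8·0.4500 + 0.75·0.1000; P(author M) ≈ 0.2927, P(author J) ≈ 0.5854, P(author N) ≈ 0.1220
After 'absent': normaliser = 0.4·0.2927 + 0.8·0.5854 + 0.75·0.1220; P(author M) ≈ 0.1730, P(author J) ≈ 0.6919, P(author N) ≈ 0.1351

0.135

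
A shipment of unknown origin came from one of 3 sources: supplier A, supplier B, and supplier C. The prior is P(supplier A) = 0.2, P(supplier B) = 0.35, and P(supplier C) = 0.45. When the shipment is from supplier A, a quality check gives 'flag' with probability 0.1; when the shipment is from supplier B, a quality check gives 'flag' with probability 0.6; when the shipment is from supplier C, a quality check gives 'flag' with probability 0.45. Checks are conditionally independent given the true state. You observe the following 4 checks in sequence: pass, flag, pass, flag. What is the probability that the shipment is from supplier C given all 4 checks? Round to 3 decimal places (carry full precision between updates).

0.559

After 'pass': normaliser = 0.9·0.2000 + 0.4·0.3500 + 0.55·0.4500; P(supplier A) ≈ 0.3172, P(supplier B) ≈ 0.2467, P(supplier C) ≈ 0.4361
After 'flag': normaliser = 0.1·0.3172 + 0.6·0.2467 + 0.45·0.4361; P(supplier A) ≈ 0.0844, P(supplier B) ≈ 0.3937, P(supplier C) ≈ 0.5220
After 'pass': normaliser = 0.9·0.0844 + 0.4·0.3937 + 0.55·0.5220; P(supplier A) ≈ 0.1459, P(supplier B) ≈ 0.3025, P(supplier C) ≈ 0.5516
After 'flag': normaliser = 0.1·0.1459 + 0.6·0.3025 + 0.45·0.5516; P(supplier A) ≈ 0.0328, P(supplier B) ≈ 0.4085, P(supplier C) ≈ 0.5586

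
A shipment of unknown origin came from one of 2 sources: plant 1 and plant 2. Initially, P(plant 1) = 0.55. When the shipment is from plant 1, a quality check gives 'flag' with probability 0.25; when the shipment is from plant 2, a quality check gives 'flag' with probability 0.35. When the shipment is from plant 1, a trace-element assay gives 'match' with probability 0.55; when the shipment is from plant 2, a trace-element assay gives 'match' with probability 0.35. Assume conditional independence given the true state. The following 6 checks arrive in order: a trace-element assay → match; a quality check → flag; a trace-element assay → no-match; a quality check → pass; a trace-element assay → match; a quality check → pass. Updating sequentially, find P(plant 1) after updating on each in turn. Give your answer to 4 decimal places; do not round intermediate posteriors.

0.6652

Each posterior becomes the prior for the next update.
After a trace-element assay='match': P(plant 1) = 0.55·0.5500 / (0.55·0.5500 + 0.35·0.4500) ≈ 0.6576
After a quality check='flag': P(plant 1) = 0.25·0.6576 / (0.25·0.6576 + 0.35·0.3424) ≈ 0.5784
After a trace-element assay='no-match': P(plant 1) = 0.45·0.5784 / (0.45·0.5784 + 0.65·0.4216) ≈ 0.4871
After a quality check='pass': P(plant 1) = 0.75·0.4871 / (0.75·0.4871 + 0.65·0.5129) ≈ 0.5229
After a trace-element assay='match': P(plant 1) = 0.55·0.5229 / (0.55·0.5229 + 0.35·0.4771) ≈ 0.6326
After a quality check='pass': P(plant 1) = 0.75·0.6326 / (0.75·0.6326 + 0.65·0.3674) ≈ 0.6652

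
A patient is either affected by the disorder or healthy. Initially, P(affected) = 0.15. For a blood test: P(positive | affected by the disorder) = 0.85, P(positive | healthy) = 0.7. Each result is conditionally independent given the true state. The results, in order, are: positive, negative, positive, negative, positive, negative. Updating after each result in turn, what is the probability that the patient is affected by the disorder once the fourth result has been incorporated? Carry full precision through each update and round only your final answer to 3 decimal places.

After 'positive': P(affected) = 0.85·0.1500 / (0.85·0.1500 + 0.7·0.8500) ≈ 0.1765
After 'negative': P(affected) = 0.15·0.1765 / (0.15·0.1765 + 0.3·0.8235) ≈ 0.0968
After 'positive': P(affected) = 0.85·0.0968 / (0.85·0.0968 + 0.7·0.9032) ≈ 0.1151
After 'negative': P(affected) = 0.15·0.1151 / (0.15·0.1151 + 0.3·0.8849) ≈ 0.0611

0.061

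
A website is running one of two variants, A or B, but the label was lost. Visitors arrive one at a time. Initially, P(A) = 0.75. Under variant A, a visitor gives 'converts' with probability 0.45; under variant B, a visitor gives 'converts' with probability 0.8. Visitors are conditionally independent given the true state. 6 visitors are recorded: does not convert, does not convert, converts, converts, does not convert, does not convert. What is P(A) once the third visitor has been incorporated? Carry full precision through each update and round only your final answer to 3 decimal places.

0.927

Each posterior becomes the prior for the next update.
After 'does not convert': P(A) = 0.55·0.7500 / (0.55·0.7500 + 0.2·0.2500) ≈ 0.8919
After 'does not convert': P(A) = 0.55·0.8919 / (0.55·0.8919 + 0.2·0.1081) ≈ 0.9578
After 'converts': P(A) = 0.45·0.9578 / (0.45·0.9578 + 0.8·0.0422) ≈ 0.9273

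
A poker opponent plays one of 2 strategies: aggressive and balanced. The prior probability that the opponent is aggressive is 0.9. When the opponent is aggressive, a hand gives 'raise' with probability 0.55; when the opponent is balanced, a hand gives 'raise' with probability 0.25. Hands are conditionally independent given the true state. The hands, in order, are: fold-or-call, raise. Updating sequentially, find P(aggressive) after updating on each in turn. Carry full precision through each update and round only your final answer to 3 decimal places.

0.922

Apply Bayes' rule sequentially, carrying P(aggressive) forward.
After 'fold-or-call': P(aggressive) = 0.45·0.9000 / (0.45·0.9000 + 0.75·0.1000) ≈ 0.8438
After 'raise': P(aggressive) = 0.55·0.8438 / (0.55·0.8438 + 0.25·0.1562) ≈ 0.9224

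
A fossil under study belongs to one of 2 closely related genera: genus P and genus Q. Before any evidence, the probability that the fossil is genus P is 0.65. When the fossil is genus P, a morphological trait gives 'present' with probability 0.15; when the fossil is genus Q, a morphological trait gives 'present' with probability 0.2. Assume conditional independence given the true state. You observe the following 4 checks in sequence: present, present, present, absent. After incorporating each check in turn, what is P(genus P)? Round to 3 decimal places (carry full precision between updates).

After 'present': P(genus P) = 0.15·0.6500 / (0.15·0.6500 + 0.2·0.3500) ≈ 0.5821
After 'present': P(genus P) = 0.15·0.5821 / (0.15·0.5821 + 0.2·0.4179) ≈ 0.5109
After 'present': P(genus P) = 0.15·0.5109 / (0.15·0.5109 + 0.2·0.4891) ≈ 0.4393
After 'absent': P(genus P) = 0.85·0.4393 / (0.85·0.4393 + 0.8·0.5607) ≈ 0.4543

0.454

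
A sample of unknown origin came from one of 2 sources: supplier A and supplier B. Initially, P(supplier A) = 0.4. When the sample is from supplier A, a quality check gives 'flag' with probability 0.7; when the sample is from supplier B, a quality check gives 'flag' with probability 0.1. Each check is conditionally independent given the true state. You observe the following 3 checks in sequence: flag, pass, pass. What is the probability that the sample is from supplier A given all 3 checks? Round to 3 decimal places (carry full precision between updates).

After 'flag': P(supplier A) = 0.7·0.4000 / (0.7·0.4000 + 0.1·0.6000) ≈ 0.8235
After 'pass': P(supplier A) = 0.3·0.8235 / (0.3·0.8235 + 0.9·0.1765) ≈ 0.6087
After 'pass': P(supplier A) = 0.3·0.6087 / (0.3·0.6087 + 0.9·0.3913) ≈ 0.3415

0.341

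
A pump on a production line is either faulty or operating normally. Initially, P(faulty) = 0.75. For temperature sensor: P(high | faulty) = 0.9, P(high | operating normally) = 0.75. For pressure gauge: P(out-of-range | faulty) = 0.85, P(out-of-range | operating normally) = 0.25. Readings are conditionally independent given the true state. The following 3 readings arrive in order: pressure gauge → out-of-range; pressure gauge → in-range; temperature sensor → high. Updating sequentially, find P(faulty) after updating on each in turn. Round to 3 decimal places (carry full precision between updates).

0.710

Apply Bayes' rule sequentially, carrying P(faulty) forward.
After pressure gauge='out-of-range': P(faulty) = 0.85·0.7500 / (0.85·0.7500 + 0.25·0.2500) ≈ 0.9107
After pressure gauge='in-range': P(faulty) = 0.15·0.9107 / (0.15·0.9107 + 0.75·0.0893) ≈ 0.6711
After temperature sensor='high': P(faulty) = 0.9·0.6711 / (0.9·0.6711 + 0.75·0.3289) ≈ 0.7100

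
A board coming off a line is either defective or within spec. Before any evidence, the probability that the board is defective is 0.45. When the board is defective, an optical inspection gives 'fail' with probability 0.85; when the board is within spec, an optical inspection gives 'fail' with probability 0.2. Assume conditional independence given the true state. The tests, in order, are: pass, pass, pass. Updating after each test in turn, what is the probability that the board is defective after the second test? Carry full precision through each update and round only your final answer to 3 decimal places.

0.028

After 'pass': P(defective) = 0.15·0.4500 / (0.15·0.4500 + 0.8·0.5500) ≈ 0.1330
After 'pass': P(defective) = 0.15·0.1330 / (0.15·0.1330 + 0.8·0.8670) ≈ 0.0280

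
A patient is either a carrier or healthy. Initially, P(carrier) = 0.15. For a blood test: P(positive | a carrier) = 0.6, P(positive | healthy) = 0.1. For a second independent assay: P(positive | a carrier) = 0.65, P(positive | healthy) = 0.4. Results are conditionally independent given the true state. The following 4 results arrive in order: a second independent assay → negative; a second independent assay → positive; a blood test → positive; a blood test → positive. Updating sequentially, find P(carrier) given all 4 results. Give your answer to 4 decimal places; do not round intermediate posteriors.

After a second independent assay='negative': P(carrier) = 0.35·0.1500 / (0.35·0.1500 + 0.6·0.8500) ≈ 0.0933
After a second independent assay='positive': P(carrier) = 0.65·0.0933 / (0.65·0.0933 + 0.4·0.9067) ≈ 0.1433
After a blood test='positive': P(carrier) = 0.6·0.1433 / (0.6·0.1433 + 0.1·0.8567) ≈ 0.5009
After a blood test='positive': P(carrier) = 0.6·0.5009 / (0.6·0.5009 + 0.1·0.4991) ≈ 0.8576

0.8576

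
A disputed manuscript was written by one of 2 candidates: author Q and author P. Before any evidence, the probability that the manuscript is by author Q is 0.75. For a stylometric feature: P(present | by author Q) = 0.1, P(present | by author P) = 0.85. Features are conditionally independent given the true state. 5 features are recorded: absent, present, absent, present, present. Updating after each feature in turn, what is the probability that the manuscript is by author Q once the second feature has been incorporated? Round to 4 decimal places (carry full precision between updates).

After 'absent': P(author Q) = 0.9·0.7500 / (0.9·0.7500 + 0.15·0.2500) ≈ 0.9474
After 'present': P(author Q) = 0.1·0.9474 / (0.1·0.9474 + 0.85·0.0526) ≈ 0.6792

0.6792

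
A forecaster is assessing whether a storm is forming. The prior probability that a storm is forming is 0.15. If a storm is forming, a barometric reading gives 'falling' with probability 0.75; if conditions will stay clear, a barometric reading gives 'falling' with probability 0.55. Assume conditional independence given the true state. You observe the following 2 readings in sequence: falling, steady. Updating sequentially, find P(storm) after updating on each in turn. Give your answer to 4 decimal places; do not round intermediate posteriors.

0.1179

After 'falling': P(storm) = 0.75·0.1500 / (0.75·0.1500 + 0.55·0.8500) ≈ 0.1940
After 'steady': P(storm) = 0.25·0.1940 / (0.25·0.1940 + 0.45·0.8060) ≈ 0.1179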